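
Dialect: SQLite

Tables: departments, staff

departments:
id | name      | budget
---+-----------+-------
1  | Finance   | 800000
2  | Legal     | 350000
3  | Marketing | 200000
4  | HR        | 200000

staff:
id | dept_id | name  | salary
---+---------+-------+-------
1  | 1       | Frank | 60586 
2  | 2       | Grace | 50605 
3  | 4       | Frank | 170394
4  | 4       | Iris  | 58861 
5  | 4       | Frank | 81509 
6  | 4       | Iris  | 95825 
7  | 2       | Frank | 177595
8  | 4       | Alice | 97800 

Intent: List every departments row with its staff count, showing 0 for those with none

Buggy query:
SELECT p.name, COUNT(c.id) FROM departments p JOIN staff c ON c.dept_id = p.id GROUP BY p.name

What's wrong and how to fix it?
Bug: INNER JOIN drops departments rows that have no matching staff rows

Fix: Switch to LEFT JOIN to retain unmatched parent rows

Corrected query:
SELECT p.name, COUNT(c.id) FROM departments p LEFT JOIN staff c ON c.dept_id = p.id GROUP BY p.name

Result:
name      | COUNT(c.id)
----------+------------
Finance   | 1          
HR        | 5          
Legal     | 2          
Marketing | 0          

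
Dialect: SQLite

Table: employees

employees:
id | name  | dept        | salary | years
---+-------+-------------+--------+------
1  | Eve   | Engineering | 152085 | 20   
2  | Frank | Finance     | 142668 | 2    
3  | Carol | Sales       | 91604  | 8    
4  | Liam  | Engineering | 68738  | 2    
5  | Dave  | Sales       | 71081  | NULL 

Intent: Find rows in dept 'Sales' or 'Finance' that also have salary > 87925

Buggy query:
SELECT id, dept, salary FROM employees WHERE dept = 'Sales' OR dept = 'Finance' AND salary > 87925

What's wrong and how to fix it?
Bug: AND binds tighter than OR, so this parses as dept = 'Sales' OR (dept = 'Finance' AND salary > 87925)

Fix: Add parentheses around the OR so the AND applies to both alternatives

Corrected query:
SELECT id, dept, salary FROM employees WHERE (dept = 'Sales' OR dept = 'Finance') AND salary > 87925

Result:
id | dept    | salary
---+---------+-------
2  | Finance | 142668
3  | Sales   | 91604 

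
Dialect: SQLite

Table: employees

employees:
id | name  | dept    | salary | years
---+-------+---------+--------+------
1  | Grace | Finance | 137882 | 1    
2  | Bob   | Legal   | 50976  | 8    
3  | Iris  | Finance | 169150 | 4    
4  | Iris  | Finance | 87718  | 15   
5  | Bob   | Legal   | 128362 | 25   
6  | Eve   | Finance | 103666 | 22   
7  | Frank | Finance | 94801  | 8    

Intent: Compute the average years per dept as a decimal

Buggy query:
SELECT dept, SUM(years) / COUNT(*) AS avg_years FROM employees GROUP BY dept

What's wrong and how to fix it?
Bug: Both operands are integers, so '/' performs integer division and truncates

Fix: Cast one side to REAL so the division keeps the fractional part

Corrected query:
SELECT dept, SUM(years) * 1.0 / COUNT(*) AS avg_years FROM employees GROUP BY dept

Result:
dept    | avg_years
--------+----------
Finance | 10       
Legal   | 16.5     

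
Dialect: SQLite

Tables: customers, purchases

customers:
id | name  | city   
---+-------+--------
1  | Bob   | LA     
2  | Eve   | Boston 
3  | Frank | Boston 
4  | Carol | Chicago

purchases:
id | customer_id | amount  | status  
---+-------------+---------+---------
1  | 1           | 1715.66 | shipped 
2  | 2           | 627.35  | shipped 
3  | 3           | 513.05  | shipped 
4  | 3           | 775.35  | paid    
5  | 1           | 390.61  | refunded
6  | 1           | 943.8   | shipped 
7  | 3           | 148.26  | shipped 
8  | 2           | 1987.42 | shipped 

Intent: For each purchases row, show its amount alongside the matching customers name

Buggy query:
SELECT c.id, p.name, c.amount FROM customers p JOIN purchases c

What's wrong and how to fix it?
Bug: JOIN with no ON clause produces a cartesian product; every purchases row pairs with every customers row

Fix: Specify the join condition linking the foreign key to the parent id

Corrected query:
SELECT c.id, p.name, c.amount FROM customers p JOIN purchases c ON c.customer_id = p.id

Result:
id | name  | amount 
---+-------+--------
1  | Bob   | 1715.66
2  | Eve   | 627.35 
3  | Frank | 513.05 
4  | Frank | 775.35 
5  | Bob   | 390.61 
6  | Bob   | 943.8  
7  | Frank | 148.26 
8  | Eve   | 1987.42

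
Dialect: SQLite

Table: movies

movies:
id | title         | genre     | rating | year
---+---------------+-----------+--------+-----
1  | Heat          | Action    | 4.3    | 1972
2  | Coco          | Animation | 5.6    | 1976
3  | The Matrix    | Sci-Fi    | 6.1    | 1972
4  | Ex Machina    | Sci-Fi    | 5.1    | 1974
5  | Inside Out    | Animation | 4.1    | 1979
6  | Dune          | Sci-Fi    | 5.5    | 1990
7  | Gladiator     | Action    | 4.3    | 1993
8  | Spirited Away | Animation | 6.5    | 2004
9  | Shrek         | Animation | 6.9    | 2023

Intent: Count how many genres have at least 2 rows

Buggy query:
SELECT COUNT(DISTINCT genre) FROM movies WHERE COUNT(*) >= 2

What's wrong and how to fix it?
Bug: WHERE filters individual rows, not groups, so a group-level COUNT is invalid there

Fix: Use a subquery that GROUPs and filters with HAVING, then count its rows

Corrected query:
SELECT COUNT(*) FROM (SELECT genre FROM movies GROUP BY genre HAVING COUNT(*) >= 2)

Result:
COUNT(*)
--------
3       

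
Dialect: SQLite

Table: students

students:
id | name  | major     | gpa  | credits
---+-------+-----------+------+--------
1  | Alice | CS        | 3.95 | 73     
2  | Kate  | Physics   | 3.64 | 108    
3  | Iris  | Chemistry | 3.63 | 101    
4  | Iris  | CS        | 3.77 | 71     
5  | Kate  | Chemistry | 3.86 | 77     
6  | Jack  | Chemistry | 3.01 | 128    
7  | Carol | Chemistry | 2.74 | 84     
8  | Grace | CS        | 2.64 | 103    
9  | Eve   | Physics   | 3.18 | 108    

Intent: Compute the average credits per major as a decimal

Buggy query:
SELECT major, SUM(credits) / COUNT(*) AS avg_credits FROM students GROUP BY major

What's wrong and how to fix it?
Bug: SUM(credits) and COUNT(*) are both integers; the division truncates the fractional part

Fix: Cast one side to REAL so the division keeps the fractional part

Corrected query:
SELECT major, SUM(credits) * 1.0 / COUNT(*) AS avg_credits FROM students GROUP BY major

Result:
major     | avg_credits
----------+------------
CS        | 82.333333  
Chemistry | 97.5       
Physics   | 108        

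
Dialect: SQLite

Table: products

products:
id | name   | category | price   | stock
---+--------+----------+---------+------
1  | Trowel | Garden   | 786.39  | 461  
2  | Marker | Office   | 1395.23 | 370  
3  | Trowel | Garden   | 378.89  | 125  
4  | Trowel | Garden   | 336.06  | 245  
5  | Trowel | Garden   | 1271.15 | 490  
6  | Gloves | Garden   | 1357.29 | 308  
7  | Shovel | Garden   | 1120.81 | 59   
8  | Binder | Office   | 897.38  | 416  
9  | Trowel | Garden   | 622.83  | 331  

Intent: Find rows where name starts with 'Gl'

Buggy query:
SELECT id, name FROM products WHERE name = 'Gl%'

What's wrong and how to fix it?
Bug: Wildcards only work with LIKE; '=' treats '%' as a literal character

Fix: Replace '=' with LIKE so 'Gl%' is treated as a pattern

Corrected query:
SELECT id, name FROM products WHERE name LIKE 'Gl%'

Result:
id | name  
---+-------
6  | Gloves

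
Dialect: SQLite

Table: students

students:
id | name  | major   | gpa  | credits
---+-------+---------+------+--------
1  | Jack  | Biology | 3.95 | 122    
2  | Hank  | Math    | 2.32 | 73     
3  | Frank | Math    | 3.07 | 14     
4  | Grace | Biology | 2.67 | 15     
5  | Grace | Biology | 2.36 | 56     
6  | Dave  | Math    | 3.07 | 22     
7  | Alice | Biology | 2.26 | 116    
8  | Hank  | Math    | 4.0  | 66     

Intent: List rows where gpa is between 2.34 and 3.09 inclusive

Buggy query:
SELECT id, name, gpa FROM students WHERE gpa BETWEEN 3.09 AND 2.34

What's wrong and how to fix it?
Bug: The bounds are reversed; BETWEEN a AND b requires a <= b to match anything

Fix: Write BETWEEN 2.34 AND 3.09

Corrected query:
SELECT id, name, gpa FROM students WHERE gpa BETWEEN 2.34 AND 3.09

Result:
id | name  | gpa 
---+-------+-----
3  | Frank | 3.07
4  | Grace | 2.67
5  | Grace | 2.36
6  | Dave  | 3.07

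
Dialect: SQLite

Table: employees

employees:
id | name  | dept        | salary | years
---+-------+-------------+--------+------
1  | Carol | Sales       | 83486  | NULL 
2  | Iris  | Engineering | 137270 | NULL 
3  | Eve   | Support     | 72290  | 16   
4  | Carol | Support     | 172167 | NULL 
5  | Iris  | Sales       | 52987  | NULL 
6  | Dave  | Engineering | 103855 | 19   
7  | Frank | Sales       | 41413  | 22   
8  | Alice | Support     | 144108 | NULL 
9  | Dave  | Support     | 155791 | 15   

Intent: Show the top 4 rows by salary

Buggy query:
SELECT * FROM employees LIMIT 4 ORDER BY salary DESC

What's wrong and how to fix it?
Bug: ORDER BY cannot follow LIMIT; LIMIT is the final clause

Fix: Swap the clauses: ORDER BY first, then LIMIT

Corrected query:
SELECT * FROM employees ORDER BY salary DESC LIMIT 4

Result:
id | name  | dept        | salary | years
---+-------+-------------+--------+------
4  | Carol | Support     | 172167 | NULL 
9  | Dave  | Support     | 155791 | 15   
8  | Alice | Support     | 144108 | NULL 
2  | Iris  | Engineering | 137270 | NULL 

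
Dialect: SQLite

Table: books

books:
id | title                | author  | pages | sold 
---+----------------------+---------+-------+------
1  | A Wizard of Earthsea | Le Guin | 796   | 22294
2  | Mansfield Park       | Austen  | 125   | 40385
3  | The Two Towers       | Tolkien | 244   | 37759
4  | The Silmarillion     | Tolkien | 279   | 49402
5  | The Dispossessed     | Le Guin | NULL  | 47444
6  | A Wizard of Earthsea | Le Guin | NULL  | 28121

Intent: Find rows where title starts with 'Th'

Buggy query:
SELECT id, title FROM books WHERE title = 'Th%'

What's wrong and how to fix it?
Bug: '=' compares the literal string including the % character; pattern matching needs LIKE

Fix: Replace '=' with LIKE so 'Th%' is treated as a pattern

Corrected query:
SELECT id, title FROM books WHERE title LIKE 'Th%'

Result:
id | title           
---+-----------------
3  | The Two Towers  
4  | The Silmarillion
5  | The Dispossessed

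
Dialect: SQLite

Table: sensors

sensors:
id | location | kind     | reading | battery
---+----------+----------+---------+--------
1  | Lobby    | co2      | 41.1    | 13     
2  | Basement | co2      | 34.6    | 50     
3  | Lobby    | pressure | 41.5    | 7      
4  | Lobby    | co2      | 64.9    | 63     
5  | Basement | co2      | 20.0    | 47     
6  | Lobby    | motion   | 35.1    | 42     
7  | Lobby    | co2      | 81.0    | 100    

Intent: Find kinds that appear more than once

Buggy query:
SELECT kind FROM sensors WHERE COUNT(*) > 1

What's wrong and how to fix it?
Bug: WHERE can't reference COUNT(*); aggregates are computed after WHERE

Fix: GROUP BY kind, then filter groups with HAVING COUNT(*) > 1

Corrected query:
SELECT kind FROM sensors GROUP BY kind HAVING COUNT(*) > 1

Result:
kind
----
co2 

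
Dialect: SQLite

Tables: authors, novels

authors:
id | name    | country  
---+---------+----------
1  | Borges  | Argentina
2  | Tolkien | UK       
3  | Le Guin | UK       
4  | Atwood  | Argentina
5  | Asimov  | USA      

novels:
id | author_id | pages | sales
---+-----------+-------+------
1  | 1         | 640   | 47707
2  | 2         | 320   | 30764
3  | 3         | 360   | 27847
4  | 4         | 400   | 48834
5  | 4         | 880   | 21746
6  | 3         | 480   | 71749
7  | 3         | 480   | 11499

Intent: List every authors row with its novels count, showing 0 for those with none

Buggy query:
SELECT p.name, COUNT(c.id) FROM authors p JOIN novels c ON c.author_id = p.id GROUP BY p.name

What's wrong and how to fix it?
Bug: An inner join excludes parents with zero children

Fix: Switch to LEFT JOIN to retain unmatched parent rows

Corrected query:
SELECT p.name, COUNT(c.id) FROM authors p LEFT JOIN novels c ON c.author_id = p.id GROUP BY p.name

Result:
name    | COUNT(c.id)
--------+------------
Asimov  | 0          
Atwood  | 2          
Borges  | 1          
Le Guin | 3          
Tolkien | 1          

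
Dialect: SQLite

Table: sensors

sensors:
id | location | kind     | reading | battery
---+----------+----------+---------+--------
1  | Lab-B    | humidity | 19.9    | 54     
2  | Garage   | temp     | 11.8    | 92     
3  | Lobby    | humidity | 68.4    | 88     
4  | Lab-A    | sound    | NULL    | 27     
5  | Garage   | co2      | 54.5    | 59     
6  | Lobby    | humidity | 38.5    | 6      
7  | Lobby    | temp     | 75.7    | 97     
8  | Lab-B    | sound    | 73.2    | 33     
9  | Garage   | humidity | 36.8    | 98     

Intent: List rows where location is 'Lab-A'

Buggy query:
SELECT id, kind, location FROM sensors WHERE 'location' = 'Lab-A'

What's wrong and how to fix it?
Bug: 'location' in single quotes is a string literal, not the column; the comparison is literal-vs-literal and never true

Fix: Reference the column as location without single quotes

Corrected query:
SELECT id, kind, location FROM sensors WHERE location = 'Lab-A'

Result:
id | kind  | location
---+-------+---------
4  | sound | Lab-A   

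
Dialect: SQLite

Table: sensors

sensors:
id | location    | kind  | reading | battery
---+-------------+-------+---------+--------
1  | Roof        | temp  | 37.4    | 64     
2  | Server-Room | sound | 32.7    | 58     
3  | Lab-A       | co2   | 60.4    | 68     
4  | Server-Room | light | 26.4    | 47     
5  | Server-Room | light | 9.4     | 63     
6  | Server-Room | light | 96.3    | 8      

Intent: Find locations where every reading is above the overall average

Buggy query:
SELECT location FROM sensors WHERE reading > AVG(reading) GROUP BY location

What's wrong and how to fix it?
Bug: AVG() is an aggregate; it can't sit directly in WHERE

Fix: Compute the overall average in a scalar subquery and compare each group's MIN against it in HAVING

Corrected query:
SELECT location FROM sensors GROUP BY location HAVING MIN(reading) > (SELECT AVG(reading) FROM sensors)

Result:
location
--------
Lab-A   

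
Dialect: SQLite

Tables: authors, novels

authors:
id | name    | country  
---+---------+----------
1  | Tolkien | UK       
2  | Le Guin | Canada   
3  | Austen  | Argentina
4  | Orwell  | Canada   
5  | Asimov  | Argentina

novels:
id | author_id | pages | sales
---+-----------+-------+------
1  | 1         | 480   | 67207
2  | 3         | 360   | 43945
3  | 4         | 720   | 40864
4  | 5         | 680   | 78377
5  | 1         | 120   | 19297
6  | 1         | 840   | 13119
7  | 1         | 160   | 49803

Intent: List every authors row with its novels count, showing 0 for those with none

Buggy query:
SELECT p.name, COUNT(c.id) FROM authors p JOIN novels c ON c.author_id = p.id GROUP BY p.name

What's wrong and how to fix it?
Bug: INNER JOIN drops authors rows that have no matching novels rows

Fix: Switch to LEFT JOIN to retain unmatched parent rows

Corrected query:
SELECT p.name, COUNT(c.id) FROM authors p LEFT JOIN novels c ON c.author_id = p.id GROUP BY p.name

Result:
name    | COUNT(c.id)
--------+------------
Asimov  | 1          
Austen  | 1          
Le Guin | 0          
Orwell  | 1          
Tolkien | 4          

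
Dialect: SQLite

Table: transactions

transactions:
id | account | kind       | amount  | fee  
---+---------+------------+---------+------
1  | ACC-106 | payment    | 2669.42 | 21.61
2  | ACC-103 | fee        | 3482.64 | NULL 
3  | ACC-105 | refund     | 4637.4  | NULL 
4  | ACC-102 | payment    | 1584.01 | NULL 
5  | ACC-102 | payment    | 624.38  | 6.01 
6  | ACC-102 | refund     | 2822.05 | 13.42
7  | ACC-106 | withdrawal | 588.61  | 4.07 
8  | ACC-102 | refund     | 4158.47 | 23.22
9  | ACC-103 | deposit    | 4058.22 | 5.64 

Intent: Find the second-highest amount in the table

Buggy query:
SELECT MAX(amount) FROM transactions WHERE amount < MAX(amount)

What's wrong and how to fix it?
Bug: MAX(amount) on the right of the comparison is an aggregate-in-WHERE error

Fix: Put the inner MAX in a scalar subquery

Corrected query:
SELECT MAX(amount) FROM transactions WHERE amount < (SELECT MAX(amount) FROM transactions)

Result:
MAX(amount)
-----------
4158.47    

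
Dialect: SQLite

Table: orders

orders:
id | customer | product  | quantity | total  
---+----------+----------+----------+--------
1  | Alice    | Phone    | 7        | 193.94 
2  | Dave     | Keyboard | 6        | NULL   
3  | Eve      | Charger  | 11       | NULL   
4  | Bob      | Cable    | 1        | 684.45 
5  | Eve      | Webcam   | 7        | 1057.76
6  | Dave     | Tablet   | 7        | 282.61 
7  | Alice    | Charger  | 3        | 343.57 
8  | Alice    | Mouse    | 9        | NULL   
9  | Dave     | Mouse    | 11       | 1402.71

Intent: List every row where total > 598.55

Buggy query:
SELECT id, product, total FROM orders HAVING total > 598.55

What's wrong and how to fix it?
Bug: This is a non-aggregate query (no GROUP BY, no aggregates), so in SQLite the HAVING clause is invalid here; a row-level condition belongs in WHERE

Fix: Use WHERE for row-level filtering

Corrected query:
SELECT id, product, total FROM orders WHERE total > 598.55

Result:
id | product | total  
---+---------+--------
4  | Cable   | 684.45 
5  | Webcam  | 1057.76
9  | Mouse   | 1402.71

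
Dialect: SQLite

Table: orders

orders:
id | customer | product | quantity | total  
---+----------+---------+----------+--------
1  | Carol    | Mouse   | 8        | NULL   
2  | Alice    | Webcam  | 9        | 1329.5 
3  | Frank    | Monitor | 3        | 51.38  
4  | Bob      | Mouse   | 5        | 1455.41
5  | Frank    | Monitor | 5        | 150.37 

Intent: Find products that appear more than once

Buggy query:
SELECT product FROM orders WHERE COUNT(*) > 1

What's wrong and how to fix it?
Bug: WHERE can't reference COUNT(*); aggregates are computed after WHERE

Fix: Group first, then use HAVING for the count condition

Corrected query:
SELECT product FROM orders GROUP BY product HAVING COUNT(*) > 1

Result:
product
-------
Monitor
Mouse  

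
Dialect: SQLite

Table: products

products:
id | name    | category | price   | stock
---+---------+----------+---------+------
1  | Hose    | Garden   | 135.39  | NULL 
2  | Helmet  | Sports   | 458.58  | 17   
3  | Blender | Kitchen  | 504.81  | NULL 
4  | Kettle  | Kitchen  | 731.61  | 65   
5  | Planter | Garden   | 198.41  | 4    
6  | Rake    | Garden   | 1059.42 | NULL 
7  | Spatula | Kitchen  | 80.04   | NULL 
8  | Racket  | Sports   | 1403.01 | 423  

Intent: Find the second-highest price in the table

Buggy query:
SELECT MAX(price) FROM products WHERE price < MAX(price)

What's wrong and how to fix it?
Bug: MAX(price) on the right of the comparison is an aggregate-in-WHERE error

Fix: Put the inner MAX in a scalar subquery

Corrected query:
SELECT MAX(price) FROM products WHERE price < (SELECT MAX(price) FROM products)

Result:
MAX(price)
----------
1059.42   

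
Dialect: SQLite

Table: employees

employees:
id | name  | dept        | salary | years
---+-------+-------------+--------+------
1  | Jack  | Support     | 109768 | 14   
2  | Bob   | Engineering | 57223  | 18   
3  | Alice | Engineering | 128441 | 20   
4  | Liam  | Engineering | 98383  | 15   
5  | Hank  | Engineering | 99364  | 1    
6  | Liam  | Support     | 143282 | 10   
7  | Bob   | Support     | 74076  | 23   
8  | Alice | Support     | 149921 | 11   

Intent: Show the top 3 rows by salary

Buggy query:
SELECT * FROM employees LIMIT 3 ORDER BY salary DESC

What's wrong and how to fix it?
Bug: ORDER BY cannot follow LIMIT; LIMIT is the final clause

Fix: Swap the clauses: ORDER BY first, then LIMIT

Corrected query:
SELECT * FROM employees ORDER BY salary DESC LIMIT 3

Result:
id | name  | dept        | salary | years
---+-------+-------------+--------+------
8  | Alice | Support     | 149921 | 11   
6  | Liam  | Support     | 143282 | 10   
3  | Alice | Engineering | 128441 | 20   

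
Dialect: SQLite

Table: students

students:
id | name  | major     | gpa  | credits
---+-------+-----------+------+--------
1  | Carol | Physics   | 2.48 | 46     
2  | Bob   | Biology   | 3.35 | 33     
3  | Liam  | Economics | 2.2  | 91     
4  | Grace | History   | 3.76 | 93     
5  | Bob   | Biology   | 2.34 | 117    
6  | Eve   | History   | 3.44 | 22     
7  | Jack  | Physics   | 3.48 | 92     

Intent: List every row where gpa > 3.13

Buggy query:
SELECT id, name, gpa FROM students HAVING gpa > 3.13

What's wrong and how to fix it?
Bug: This is a non-aggregate query (no GROUP BY, no aggregates), so in SQLite the HAVING clause is invalid here; a row-level condition belongs in WHERE

Fix: Use WHERE for row-level filtering

Corrected query:
SELECT id, name, gpa FROM students WHERE gpa > 3.13

Result:
id | name  | gpa 
---+-------+-----
2  | Bob   | 3.35
4  | Grace | 3.76
6  | Eve   | 3.44
7  | Jack  | 3.48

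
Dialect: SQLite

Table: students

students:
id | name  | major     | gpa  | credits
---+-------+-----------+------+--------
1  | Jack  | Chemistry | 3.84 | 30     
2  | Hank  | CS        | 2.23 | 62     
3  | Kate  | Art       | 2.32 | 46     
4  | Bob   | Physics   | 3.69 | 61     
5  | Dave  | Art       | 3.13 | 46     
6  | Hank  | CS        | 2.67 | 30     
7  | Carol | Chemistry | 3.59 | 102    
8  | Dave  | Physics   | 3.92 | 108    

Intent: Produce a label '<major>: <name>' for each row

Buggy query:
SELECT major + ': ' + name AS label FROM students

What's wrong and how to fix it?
Bug: '+' is numeric addition; on text columns SQLite converts them to 0 instead of concatenating

Fix: Replace + with || to concatenate text

Corrected query:
SELECT major || ': ' || name AS label FROM students

Result:
label           
----------------
Chemistry: Jack 
CS: Hank        
Art: Kate       
Physics: Bob    
Art: Dave       
CS: Hank        
Chemistry: Carol
Physics: Dave   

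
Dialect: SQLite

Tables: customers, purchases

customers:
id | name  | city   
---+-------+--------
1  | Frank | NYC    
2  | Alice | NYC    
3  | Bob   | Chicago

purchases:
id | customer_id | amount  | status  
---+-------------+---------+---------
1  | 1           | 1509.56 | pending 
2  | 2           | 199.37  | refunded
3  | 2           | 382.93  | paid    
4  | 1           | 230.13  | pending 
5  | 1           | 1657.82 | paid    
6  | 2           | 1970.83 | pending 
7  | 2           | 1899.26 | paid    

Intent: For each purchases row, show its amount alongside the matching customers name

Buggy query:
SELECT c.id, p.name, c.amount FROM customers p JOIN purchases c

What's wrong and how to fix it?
Bug: JOIN with no ON clause produces a cartesian product; every purchases row pairs with every customers row

Fix: Add ON c.customer_id = p.id to the JOIN

Corrected query:
SELECT c.id, p.name, c.amount FROM customers p JOIN purchases c ON c.customer_id = p.id

Result:
id | name  | amount 
---+-------+--------
1  | Frank | 1509.56
2  | Alice | 199.37 
3  | Alice | 382.93 
4  | Frank | 230.13 
5  | Frank | 1657.82
6  | Alice | 1970.83
7  | Alice | 1899.26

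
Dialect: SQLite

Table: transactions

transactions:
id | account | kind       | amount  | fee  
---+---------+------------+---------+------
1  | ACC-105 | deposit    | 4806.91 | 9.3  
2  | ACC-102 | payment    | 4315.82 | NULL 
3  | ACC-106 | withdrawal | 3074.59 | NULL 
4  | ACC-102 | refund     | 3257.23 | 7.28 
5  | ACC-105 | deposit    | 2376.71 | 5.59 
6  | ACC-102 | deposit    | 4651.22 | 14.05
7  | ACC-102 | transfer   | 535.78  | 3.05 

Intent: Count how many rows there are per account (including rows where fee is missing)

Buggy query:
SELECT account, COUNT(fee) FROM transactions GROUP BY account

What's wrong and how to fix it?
Bug: COUNT(fee) skips NULLs, so groups with missing fee are undercounted

Fix: Replace COUNT(fee) with COUNT(*)

Corrected query:
SELECT account, COUNT(*) FROM transactions GROUP BY account

Result:
account | COUNT(*)
--------+---------
ACC-102 | 4       
ACC-105 | 2       
ACC-106 | 1       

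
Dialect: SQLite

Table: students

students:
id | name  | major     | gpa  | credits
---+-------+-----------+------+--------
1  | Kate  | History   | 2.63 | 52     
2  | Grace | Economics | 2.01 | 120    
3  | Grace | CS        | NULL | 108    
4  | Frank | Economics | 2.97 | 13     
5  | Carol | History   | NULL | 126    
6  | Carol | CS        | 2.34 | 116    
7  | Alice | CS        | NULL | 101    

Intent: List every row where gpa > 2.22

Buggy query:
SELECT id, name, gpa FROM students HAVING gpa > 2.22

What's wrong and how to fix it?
Bug: HAVING filters the output of aggregation, but this query has no GROUP BY and no aggregate functions, so SQLite rejects it (HAVING clause on a non-aggregate query); the condition here is per row

Fix: Use WHERE for row-level filtering

Corrected query:
SELECT id, name, gpa FROM students WHERE gpa > 2.22

Result:
id | name  | gpa 
---+-------+-----
1  | Kate  | 2.63
4  | Frank | 2.97
6  | Carol | 2.34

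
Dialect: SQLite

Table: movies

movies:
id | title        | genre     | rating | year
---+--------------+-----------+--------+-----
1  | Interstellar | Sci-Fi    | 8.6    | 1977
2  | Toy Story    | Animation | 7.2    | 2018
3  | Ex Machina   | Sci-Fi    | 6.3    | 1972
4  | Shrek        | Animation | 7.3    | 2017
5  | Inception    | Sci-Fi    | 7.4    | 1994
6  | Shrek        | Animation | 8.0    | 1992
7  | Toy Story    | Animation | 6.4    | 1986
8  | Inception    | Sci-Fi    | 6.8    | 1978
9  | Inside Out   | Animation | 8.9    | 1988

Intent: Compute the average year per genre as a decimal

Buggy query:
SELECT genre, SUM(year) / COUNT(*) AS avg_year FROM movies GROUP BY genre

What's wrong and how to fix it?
Bug: Both operands are integers, so '/' performs integer division and truncates

Fix: Cast one side to REAL so the division keeps the fractional part

Corrected query:
SELECT genre, SUM(year) * 1.0 / COUNT(*) AS avg_year FROM movies GROUP BY genre

Result:
genre     | avg_year
----------+---------
Animation | 2000.2  
Sci-Fi    | 1980.25 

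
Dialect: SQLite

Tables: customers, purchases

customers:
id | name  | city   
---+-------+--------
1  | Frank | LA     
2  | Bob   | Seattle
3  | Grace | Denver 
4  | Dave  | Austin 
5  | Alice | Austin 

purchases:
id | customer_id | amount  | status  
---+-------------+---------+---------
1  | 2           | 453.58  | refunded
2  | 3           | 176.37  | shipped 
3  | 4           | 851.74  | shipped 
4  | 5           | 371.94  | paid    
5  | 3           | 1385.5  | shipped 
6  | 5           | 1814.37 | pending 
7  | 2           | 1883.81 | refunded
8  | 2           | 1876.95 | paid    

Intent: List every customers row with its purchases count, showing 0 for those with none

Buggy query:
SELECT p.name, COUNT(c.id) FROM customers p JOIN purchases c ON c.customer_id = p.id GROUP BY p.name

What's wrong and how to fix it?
Bug: An inner join excludes parents with zero children

Fix: Use LEFT JOIN so parents without children still appear (COUNT(c.id) gives 0)

Corrected query:
SELECT p.name, COUNT(c.id) FROM customers p LEFT JOIN purchases c ON c.customer_id = p.id GROUP BY p.name

Result:
name  | COUNT(c.id)
------+------------
Alice | 2          
Bob   | 3          
Dave  | 1          
Frank | 0          
Grace | 2          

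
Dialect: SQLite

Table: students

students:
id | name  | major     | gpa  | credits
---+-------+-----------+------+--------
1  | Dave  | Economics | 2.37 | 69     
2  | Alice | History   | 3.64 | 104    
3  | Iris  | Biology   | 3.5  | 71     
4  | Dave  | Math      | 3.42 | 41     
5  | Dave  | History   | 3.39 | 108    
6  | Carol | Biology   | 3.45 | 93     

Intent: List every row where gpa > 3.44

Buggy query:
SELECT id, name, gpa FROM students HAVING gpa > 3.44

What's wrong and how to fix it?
Bug: This is a non-aggregate query (no GROUP BY, no aggregates), so in SQLite the HAVING clause is invalid here; a row-level condition belongs in WHERE

Fix: Replace HAVING with WHERE since the condition applies to individual rows

Corrected query:
SELECT id, name, gpa FROM students WHERE gpa > 3.44

Result:
id | name  | gpa 
---+-------+-----
2  | Alice | 3.64
3  | Iris  | 3.5 
6  | Carol | 3.45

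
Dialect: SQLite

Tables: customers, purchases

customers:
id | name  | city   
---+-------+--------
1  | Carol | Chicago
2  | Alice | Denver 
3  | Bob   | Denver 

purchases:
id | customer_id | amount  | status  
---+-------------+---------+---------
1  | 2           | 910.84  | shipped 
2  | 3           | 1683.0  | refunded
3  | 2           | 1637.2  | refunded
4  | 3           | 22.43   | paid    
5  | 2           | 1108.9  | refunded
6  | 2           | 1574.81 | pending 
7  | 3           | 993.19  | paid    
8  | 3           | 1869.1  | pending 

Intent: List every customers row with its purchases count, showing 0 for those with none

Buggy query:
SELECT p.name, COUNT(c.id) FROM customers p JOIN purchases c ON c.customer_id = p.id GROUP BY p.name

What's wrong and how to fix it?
Bug: INNER JOIN drops customers rows that have no matching purchases rows

Fix: Use LEFT JOIN so parents without children still appear (COUNT(c.id) gives 0)

Corrected query:
SELECT p.name, COUNT(c.id) FROM customers p LEFT JOIN purchases c ON c.customer_id = p.id GROUP BY p.name

Result:
name  | COUNT(c.id)
------+------------
Alice | 4          
Bob   | 4          
Carol | 0          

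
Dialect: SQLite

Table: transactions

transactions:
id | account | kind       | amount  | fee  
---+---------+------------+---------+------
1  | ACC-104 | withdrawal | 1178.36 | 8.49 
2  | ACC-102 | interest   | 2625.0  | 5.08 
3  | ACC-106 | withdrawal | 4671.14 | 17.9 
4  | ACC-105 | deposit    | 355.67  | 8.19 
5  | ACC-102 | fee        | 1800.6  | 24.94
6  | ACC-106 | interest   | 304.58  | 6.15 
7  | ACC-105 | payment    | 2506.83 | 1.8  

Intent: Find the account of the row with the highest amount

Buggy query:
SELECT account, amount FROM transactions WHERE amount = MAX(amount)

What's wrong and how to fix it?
Bug: WHERE is evaluated per row; an aggregate over the whole table isn't defined there

Fix: Use a subquery: WHERE amount = (SELECT MAX(amount) FROM transactions)

Corrected query:
SELECT account, amount FROM transactions WHERE amount = (SELECT MAX(amount) FROM transactions)

Result:
account | amount 
--------+--------
ACC-106 | 4671.14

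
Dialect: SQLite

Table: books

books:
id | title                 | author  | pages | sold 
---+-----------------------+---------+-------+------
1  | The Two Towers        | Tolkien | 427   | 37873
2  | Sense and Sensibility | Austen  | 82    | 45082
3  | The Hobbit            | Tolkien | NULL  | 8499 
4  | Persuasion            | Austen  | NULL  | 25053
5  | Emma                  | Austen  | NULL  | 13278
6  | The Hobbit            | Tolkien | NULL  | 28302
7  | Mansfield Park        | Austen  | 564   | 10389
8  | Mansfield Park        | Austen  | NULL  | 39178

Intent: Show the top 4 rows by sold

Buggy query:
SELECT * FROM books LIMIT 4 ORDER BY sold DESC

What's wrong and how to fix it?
Bug: ORDER BY cannot follow LIMIT; LIMIT is the final clause

Fix: Swap the clauses: ORDER BY first, then LIMIT

Corrected query:
SELECT * FROM books ORDER BY sold DESC LIMIT 4

Result:
id | title                 | author  | pages | sold 
---+-----------------------+---------+-------+------
2  | Sense and Sensibility | Austen  | 82    | 45082
8  | Mansfield Park        | Austen  | NULL  | 39178
1  | The Two Towers        | Tolkien | 427   | 37873
6  | The Hobbit            | Tolkien | NULL  | 28302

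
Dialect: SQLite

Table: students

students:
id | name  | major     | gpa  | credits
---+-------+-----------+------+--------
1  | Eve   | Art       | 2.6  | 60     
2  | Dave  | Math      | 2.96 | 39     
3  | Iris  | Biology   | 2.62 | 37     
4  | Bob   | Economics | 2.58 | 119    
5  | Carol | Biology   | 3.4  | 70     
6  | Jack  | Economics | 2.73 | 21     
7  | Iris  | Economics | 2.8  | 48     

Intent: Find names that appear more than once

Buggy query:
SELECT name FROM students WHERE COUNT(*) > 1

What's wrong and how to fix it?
Bug: WHERE can't reference COUNT(*); aggregates are computed after WHERE

Fix: Group first, then use HAVING for the count condition

Corrected query:
SELECT name FROM students GROUP BY name HAVING COUNT(*) > 1

Result:
name
----
Iris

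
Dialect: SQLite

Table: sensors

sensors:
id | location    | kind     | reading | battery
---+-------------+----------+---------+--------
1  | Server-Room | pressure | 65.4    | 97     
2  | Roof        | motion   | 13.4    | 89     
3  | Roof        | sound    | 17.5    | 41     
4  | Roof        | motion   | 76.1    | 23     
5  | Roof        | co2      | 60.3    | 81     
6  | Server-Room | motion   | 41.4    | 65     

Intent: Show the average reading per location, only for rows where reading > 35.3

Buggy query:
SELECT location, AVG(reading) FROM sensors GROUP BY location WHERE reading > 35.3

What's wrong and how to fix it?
Bug: Row-level WHERE must come before GROUP BY in the clause order

Fix: Move the WHERE clause before GROUP BY

Corrected query:
SELECT location, AVG(reading) FROM sensors WHERE reading > 35.3 GROUP BY location

Result:
location    | AVG(reading)
------------+-------------
Roof        | 68.2        
Server-Room | 53.4        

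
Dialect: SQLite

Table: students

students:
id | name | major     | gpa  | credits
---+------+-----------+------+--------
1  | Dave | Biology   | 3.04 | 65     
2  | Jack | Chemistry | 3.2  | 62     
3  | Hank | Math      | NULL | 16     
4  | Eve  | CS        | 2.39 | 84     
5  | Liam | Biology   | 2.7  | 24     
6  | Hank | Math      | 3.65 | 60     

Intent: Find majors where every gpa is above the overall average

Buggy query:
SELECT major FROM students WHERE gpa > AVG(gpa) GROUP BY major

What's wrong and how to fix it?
Bug: WHERE evaluates per row before aggregation, so AVG() is unavailable

Fix: Use a subquery for AVG and a HAVING MIN(...) filter so the condition holds for every row in the group

Corrected query:
SELECT major FROM students GROUP BY major HAVING MIN(gpa) > (SELECT AVG(gpa) FROM students)

Result:
major    
---------
Chemistry
Math     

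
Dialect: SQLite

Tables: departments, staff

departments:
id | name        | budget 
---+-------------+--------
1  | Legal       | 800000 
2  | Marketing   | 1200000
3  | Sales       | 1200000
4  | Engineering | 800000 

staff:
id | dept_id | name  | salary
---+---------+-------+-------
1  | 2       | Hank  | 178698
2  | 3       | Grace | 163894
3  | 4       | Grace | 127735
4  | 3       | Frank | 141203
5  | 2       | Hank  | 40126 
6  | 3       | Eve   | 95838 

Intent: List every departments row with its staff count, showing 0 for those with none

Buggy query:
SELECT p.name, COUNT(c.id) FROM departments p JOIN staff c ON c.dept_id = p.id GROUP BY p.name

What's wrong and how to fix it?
Bug: INNER JOIN drops departments rows that have no matching staff rows

Fix: Use LEFT JOIN so parents without children still appear (COUNT(c.id) gives 0)

Corrected query:
SELECT p.name, COUNT(c.id) FROM departments p LEFT JOIN staff c ON c.dept_id = p.id GROUP BY p.name

Result:
name        | COUNT(c.id)
------------+------------
Engineering | 1          
Legal       | 0          
Marketing   | 2          
Sales       | 3          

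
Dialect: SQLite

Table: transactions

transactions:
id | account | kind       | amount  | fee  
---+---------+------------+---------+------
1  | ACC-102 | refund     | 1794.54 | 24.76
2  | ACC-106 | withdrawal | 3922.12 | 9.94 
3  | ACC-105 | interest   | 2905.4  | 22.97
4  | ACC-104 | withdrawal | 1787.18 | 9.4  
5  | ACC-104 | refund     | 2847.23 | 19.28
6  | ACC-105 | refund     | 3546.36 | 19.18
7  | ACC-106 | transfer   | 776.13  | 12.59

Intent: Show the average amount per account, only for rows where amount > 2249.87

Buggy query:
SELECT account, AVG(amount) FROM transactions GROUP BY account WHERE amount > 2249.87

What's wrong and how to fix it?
Bug: WHERE cannot follow GROUP BY

Fix: Move the WHERE clause before GROUP BY

Corrected query:
SELECT account, AVG(amount) FROM transactions WHERE amount > 2249.87 GROUP BY account

Result:
account | AVG(amount)
--------+------------
ACC-104 | 2847.23    
ACC-105 | 3225.88    
ACC-106 | 3922.12    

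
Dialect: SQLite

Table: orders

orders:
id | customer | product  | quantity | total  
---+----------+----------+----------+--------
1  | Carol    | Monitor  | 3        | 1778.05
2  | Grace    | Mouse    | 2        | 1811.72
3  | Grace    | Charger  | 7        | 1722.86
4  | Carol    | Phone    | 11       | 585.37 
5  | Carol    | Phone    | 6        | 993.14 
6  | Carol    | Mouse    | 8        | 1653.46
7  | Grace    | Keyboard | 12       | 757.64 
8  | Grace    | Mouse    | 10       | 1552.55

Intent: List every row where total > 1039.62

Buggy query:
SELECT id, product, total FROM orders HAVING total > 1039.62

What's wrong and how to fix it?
Bug: This is a non-aggregate query (no GROUP BY, no aggregates), so in SQLite the HAVING clause is invalid here; a row-level condition belongs in WHERE

Fix: Replace HAVING with WHERE since the condition applies to individual rows

Corrected query:
SELECT id, product, total FROM orders WHERE total > 1039.62

Result:
id | product | total  
---+---------+--------
1  | Monitor | 1778.05
2  | Mouse   | 1811.72
3  | Charger | 1722.86
6  | Mouse   | 1653.46
8  | Mouse   | 1552.55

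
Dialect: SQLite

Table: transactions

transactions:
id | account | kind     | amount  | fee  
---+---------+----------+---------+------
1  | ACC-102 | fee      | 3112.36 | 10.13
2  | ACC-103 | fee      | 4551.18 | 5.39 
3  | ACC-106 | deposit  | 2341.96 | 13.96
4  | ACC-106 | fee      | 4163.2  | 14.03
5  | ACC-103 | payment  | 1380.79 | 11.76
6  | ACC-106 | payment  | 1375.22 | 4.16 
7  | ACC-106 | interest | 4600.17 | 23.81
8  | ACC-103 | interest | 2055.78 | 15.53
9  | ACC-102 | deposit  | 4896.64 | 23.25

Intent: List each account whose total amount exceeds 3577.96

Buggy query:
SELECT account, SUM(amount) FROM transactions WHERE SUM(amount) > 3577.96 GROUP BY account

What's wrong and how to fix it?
Bug: SUM(amount) is an aggregate, but WHERE filters rows before aggregation

Fix: Use HAVING (which filters groups after aggregation) instead of WHERE

Corrected query:
SELECT account, SUM(amount) FROM transactions GROUP BY account HAVING SUM(amount) > 3577.96

Result:
account | SUM(amount)
--------+------------
ACC-102 | 8009       
ACC-103 | 7987.75    
ACC-106 | 12480.55   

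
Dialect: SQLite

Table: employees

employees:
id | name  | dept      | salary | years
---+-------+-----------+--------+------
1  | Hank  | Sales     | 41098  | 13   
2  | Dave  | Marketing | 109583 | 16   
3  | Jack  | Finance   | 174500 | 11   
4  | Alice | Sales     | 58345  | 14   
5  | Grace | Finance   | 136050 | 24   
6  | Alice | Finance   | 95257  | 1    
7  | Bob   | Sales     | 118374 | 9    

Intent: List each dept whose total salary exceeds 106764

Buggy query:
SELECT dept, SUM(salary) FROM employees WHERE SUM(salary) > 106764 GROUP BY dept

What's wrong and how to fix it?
Bug: WHERE runs before GROUP BY, so aggregates aren't available there

Fix: Use HAVING (which filters groups after aggregation) instead of WHERE

Corrected query:
SELECT dept, SUM(salary) FROM employees GROUP BY dept HAVING SUM(salary) > 106764

Result:
dept      | SUM(salary)
----------+------------
Finance   | 405807     
Marketing | 109583     
Sales     | 217817     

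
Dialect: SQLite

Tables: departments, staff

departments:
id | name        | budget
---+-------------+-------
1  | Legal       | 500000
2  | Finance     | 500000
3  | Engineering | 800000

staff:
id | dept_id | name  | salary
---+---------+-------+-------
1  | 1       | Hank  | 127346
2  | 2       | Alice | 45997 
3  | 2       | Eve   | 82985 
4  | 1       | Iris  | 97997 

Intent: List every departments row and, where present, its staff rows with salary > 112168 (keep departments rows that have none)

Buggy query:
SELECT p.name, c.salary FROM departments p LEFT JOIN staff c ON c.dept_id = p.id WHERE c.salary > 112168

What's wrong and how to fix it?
Bug: A WHERE condition on the right-hand table after LEFT JOIN drops unmatched parents

Fix: Move the right-table condition into the ON clause so unmatched parents are kept

Corrected query:
SELECT p.name, c.salary FROM departments p LEFT JOIN staff c ON c.dept_id = p.id AND c.salary > 112168

Result:
name        | salary
------------+-------
Legal       | 127346
Finance     | NULL  
Engineering | NULL  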